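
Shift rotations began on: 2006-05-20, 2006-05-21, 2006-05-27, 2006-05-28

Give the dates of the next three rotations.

2006-06-03, 2006-06-04, 2006-06-10

Every event lands on a Saturday or Sunday (gaps cycle 1, 6, 1).
So the schedule is: every Saturday and Sunday.
The following Saturday is 2006-06-03.
Next Sunday: 2006-06-04.
Next Saturday: 2006-06-10.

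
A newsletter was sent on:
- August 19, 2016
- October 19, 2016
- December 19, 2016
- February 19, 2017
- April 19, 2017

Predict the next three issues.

Each date is the 19th; the gaps (61, 61, 62, 59) track the month lengths.
The rule is the 19th of every 2 months.
June 2017: June 19, 2017.
August 2017: August 19, 2017.
Next: October 2017 → October 19, 2017.

June 19, 2017; August 19, 2017; October 19, 2017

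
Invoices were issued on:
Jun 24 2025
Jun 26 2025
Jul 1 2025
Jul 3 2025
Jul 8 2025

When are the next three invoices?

The gap pattern 2, 5, 2, 5 repeats every 2 events.
These are the Tuesdays and Thursdays of each week.
Next Thursday: Jul 10 2025.
Next Tuesday: Jul 15 2025.
Next Thursday: Jul 17 2025.

Jul 10 2025, Jul 15 2025, Jul 17 2025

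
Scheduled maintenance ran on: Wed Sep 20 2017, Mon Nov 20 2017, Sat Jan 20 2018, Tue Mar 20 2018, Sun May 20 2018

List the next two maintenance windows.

Fri Jul 20 2018, Thu Sep 20 2018

Each date is the 20th; the gaps (61, 61, 59, 61) track the month lengths.
The rule is the 20th of every 2 months.
Next: July 2018 → Fri Jul 20 2018.
Next: September 2018 → Thu Sep 20 2018.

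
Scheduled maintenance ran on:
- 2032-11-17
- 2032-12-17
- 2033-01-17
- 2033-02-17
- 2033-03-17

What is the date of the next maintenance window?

2033-04-17

Each date is the 17th; the gaps (30, 31, 31, 28) track the month lengths.
The rule is the 17th of each month.
April 2033: 2033-04-17.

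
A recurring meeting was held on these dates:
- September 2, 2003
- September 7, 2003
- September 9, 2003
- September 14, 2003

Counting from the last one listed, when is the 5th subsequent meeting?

September 30, 2003

Every event lands on a Tuesday or Sunday (gaps cycle 5, 2, 5).
So the schedule is: every Tuesday and Sunday.
Next Tuesday: September 16, 2003.
Next Sunday: September 21, 2003.
Next Tuesday: September 23, 2003.
Next Sunday: September 28, 2003.
The following Tuesday is September 30, 2003.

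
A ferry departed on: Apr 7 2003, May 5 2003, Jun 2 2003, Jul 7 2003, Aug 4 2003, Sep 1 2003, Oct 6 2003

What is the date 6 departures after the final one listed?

All dates are Mondays, 28, 28, 35, 28, 28, 35 days apart.
Specifically, the 1st Monday of each month.
November 2003 — 1st Monday is Nov 3 2003.
1st Monday of December 2003: Dec 1 2003.
January 2004 — 1st Monday is Jan 5 2004.
February 2004 — 1st Monday is Feb 2 2004.
1st Monday of March 2004: Mar 1 2004.
April 2004 — 1st Monday is Apr 5 2004.

Apr 5 2004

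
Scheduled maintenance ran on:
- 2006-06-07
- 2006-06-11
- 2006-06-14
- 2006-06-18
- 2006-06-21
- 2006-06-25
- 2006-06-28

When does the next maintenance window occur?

2006-07-02

Gaps: 4, 3, 4, 3, 4, 3 days — not constant, but cyclic with period 2.
The events fall on every Wednesday and Sunday.
The following Sunday is 2006-07-02.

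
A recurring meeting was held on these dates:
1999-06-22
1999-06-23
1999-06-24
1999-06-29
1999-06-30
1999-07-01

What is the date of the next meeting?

1999-07-06

Every event lands on a Tuesday or Wednesday or Thursday (gaps cycle 1, 1, 5, 1, 1).
So the schedule is: every Tuesday, Wednesday and Thursday.
Next Tuesday: 1999-07-06.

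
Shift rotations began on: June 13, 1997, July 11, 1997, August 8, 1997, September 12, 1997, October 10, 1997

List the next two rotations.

All dates are Fridays, 28, 28, 35, 28 days apart.
Specifically, the 2nd Friday of each month.
2nd Friday of November 1997: November 14, 1997.
2nd Friday of December 1997: December 12, 1997.

November 14, 1997; December 12, 1997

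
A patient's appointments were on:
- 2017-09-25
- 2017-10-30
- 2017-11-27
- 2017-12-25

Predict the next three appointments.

All Mondays; the gaps (35, 28, 28) vary with month length.
This is the last Monday of each month.
Last Monday of January 2018: 2018-01-29.
February 2018 ends with Monday 2018-02-26.
Last Monday of March 2018: 2018-03-26.

2018-01-29, 2018-02-26, 2018-03-26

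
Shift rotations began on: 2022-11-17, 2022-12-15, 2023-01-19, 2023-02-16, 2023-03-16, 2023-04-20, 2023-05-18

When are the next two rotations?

2023-06-15, 2023-07-20

These are Thursdays at 28- or 35-day spacing (28, 35, 28, 28, 35, 28).
The pattern: 3rd Thursday of the month.
3rd Thursday of June 2023: 2023-06-15.
July 2023 — 3rd Thursday is 2023-07-20.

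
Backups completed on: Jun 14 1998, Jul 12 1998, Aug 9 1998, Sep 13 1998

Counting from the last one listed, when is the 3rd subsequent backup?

Dec 13 1998

Gaps: 28, 28, 35 days — a mix of 28 and 35. Every date is a Sunday.
Each is the 2nd Sunday of its month.
October 1998 — 2nd Sunday is Oct 11 1998.
November 1998 — 2nd Sunday is Nov 8 1998.
December 1998 — 2nd Sunday is Dec 13 1998.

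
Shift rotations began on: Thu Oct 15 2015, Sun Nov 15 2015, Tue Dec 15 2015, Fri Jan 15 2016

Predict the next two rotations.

Mon Feb 15 2016, Tue Mar 15 2016

Gaps: 31, 30, 31 days — not constant. Every event is on the 15th of the month.
Pattern: the 15th of each month.
February 2016: Mon Feb 15 2016.
Next: March 2016 → Tue Mar 15 2016.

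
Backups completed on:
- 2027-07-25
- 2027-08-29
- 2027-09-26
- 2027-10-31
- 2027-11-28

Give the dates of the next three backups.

2027-12-26, 2028-01-30, 2028-02-27

All Sundays; the gaps (35, 28, 35, 28) vary with month length.
This is the last Sunday of each month.
Last Sunday of December 2027: 2027-12-26.
Last Sunday of January 2028: 2028-01-30.
February 2028 ends with Sunday 2028-02-27.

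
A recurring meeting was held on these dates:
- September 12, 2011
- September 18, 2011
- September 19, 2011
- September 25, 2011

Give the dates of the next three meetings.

September 26, 2011; October 2, 2011; October 3, 2011

The gap pattern 6, 1, 6 repeats every 2 events.
These are the Mondays and Sundays of each week.
Next Monday: September 26, 2011.
The following Sunday is October 2, 2011.
Next Monday: October 3, 2011.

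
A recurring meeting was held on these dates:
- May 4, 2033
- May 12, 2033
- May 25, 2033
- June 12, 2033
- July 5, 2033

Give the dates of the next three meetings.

August 2, 2033; September 4, 2033; October 12, 2033

Gaps: 8, 13, 18, 23 days — each gap is 5 larger than the previous one.
Next gap: 28 days. July 5, 2033 + 28 days = August 2, 2033.
Next gap: 33 days. August 2, 2033 + 33 days = September 4, 2033.
Next gap: 38 days. September 4, 2033 + 38 days = October 12, 2033.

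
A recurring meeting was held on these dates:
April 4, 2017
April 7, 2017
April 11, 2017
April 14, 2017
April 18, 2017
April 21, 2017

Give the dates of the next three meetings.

Every event lands on a Tuesday or Friday (gaps cycle 3, 4, 3, 4, 3).
So the schedule is: every Tuesday and Friday.
Next Tuesday: April 25, 2017.
Next Friday: April 28, 2017.
Next Tuesday: May 2, 2017.

April 25, 2017; April 28, 2017; May 2, 2017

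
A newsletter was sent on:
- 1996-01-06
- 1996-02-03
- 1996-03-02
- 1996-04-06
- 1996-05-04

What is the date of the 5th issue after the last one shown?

Gaps: 28, 28, 35, 28 days — a mix of 28 and 35. Every date is a Saturday.
Each is the 1st Saturday of its month.
June 1996 — 1st Saturday is 1996-06-01.
1st Saturday of July 1996: 1996-07-06.
1st Saturday of August 1996: 1996-08-03.
1st Saturday of September 1996: 1996-09-07.
1st Saturday of October 1996: 1996-10-05.

1996-10-05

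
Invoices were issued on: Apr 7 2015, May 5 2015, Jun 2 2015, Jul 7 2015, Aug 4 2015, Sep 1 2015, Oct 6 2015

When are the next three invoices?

Gaps: 28, 28, 35, 28, 28, 35 days — a mix of 28 and 35. Every date is a Tuesday.
Each is the 1st Tuesday of its month.
November 2015 — 1st Tuesday is Nov 3 2015.
1st Tuesday of December 2015: Dec 1 2015.
January 2016 — 1st Tuesday is Jan 5 2016.

Nov 3 2015, Dec 1 2015, Jan 5 2016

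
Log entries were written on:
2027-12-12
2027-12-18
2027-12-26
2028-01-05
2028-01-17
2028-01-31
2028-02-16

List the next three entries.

2028-03-05, 2028-03-25, 2028-04-16

Intervals are 6, 8, 10, 12, 14, 16 days — an arithmetic progression with common difference 2.
Next gap: 18 days. 2028-02-16 + 18 days = 2028-03-05.
Next gap: 20 days. 2028-03-05 + 20 days = 2028-03-25.
Next gap: 22 days. 2028-03-25 + 22 days = 2028-04-16.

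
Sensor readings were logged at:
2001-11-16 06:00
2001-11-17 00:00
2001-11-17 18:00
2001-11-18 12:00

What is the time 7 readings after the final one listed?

Gaps: 18, 18, 18 hours — each event is 18 hours after the previous one.
2001-11-18 12:00 + 18 h = 2001-11-19 06:00.
2001-11-19 06:00 + 18 h = 2001-11-20 00:00.
2001-11-20 00:00 + 18 h = 2001-11-20 18:00.
2001-11-20 18:00 + 18 h = 2001-11-21 12:00.
2001-11-21 12:00 + 18 h = 2001-11-22 06:00.
2001-11-22 06:00 + 18 h = 2001-11-23 00:00.
2001-11-23 00:00 + 18 h = 2001-11-23 18:00.

2001-11-23 18:00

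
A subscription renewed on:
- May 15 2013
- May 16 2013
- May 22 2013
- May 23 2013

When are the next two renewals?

May 29 2013, May 30 2013

Every event lands on a Wednesday or Thursday (gaps cycle 1, 6, 1).
So the schedule is: every Wednesday and Thursday.
The following Wednesday is May 29 2013.
The following Thursday is May 30 2013.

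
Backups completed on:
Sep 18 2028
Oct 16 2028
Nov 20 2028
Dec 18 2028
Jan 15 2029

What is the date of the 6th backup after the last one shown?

These are Mondays at 28- or 35-day spacing (28, 35, 28, 28).
The pattern: 3rd Monday of the month.
3rd Monday of February 2029: Feb 19 2029.
3rd Monday of March 2029: Mar 19 2029.
April 2029 — 3rd Monday is Apr 16 2029.
3rd Monday of May 2029: May 21 2029.
3rd Monday of June 2029: Jun 18 2029.
July 2029 — 3rd Monday is Jul 16 2029.

Jul 16 2029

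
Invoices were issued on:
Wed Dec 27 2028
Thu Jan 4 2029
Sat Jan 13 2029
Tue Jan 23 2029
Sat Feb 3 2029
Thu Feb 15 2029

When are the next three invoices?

Intervals are 8, 9, 10, 11, 12 days — an arithmetic progression with common difference 1.
Next gap: 13 days. Thu Feb 15 2029 + 13 days = Wed Feb 28 2029.
Next gap: 14 days. Wed Feb 28 2029 + 14 days = Wed Mar 14 2029.
Next gap: 15 days. Wed Mar 14 2029 + 15 days = Thu Mar 29 2029.

Wed Feb 28 2029, Wed Mar 14 2029, Thu Mar 29 2029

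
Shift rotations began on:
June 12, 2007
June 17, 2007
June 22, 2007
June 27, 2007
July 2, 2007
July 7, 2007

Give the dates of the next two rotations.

July 12, 2007; July 17, 2007

Gaps between consecutive events: 5, 5, 5, 5, 5 days — a constant 5-day interval.
July 7, 2007 + 5 days = July 12, 2007.
July 12, 2007 + 5 days = July 17, 2007.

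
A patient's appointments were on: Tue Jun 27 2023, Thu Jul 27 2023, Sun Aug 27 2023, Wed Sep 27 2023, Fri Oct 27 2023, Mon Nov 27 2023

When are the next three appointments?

Gaps: 30, 31, 31, 30, 31 days — not constant. Every event is on the 27th of the month.
Pattern: the 27th of each month.
Next: December 2023 → Wed Dec 27 2023.
January 2024: Sat Jan 27 2024.
Next: February 2024 → Tue Feb 27 2024.

Wed Dec 27 2023, Sat Jan 27 2024, Tue Feb 27 2024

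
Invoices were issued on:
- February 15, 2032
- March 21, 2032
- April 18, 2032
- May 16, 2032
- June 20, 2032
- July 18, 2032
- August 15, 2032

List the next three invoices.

Gaps: 35, 28, 28, 35, 28, 28 days — a mix of 28 and 35. Every date is a Sunday.
Each is the 3rd Sunday of its month.
3rd Sunday of September 2032: September 19, 2032.
October 2032 — 3rd Sunday is October 17, 2032.
3rd Sunday of November 2032: November 21, 2032.

September 19, 2032; October 17, 2032; November 21, 2032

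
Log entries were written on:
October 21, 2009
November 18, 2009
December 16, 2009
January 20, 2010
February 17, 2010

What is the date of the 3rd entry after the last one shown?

May 19, 2010

All dates are Wednesdays, 28, 28, 35, 28 days apart.
Specifically, the 3rd Wednesday of each month.
March 2010 — 3rd Wednesday is March 17, 2010.
April 2010 — 3rd Wednesday is April 21, 2010.
May 2010 — 3rd Wednesday is May 19, 2010.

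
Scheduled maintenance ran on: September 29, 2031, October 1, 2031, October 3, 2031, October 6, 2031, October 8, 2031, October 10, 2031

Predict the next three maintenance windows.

October 13, 2031; October 15, 2031; October 17, 2031

Gaps: 2, 2, 3, 2, 2 days — not constant, but cyclic with period 3.
The events fall on every Monday, Wednesday and Friday.
The following Monday is October 13, 2031.
The following Wednesday is October 15, 2031.
Next Friday: October 17, 2031.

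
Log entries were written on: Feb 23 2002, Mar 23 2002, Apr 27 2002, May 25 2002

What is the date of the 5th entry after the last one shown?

Oct 26 2002

All dates are Saturdays, 28, 35, 28 days apart.
Specifically, the 4th Saturday of each month.
June 2002 — 4th Saturday is Jun 22 2002.
July 2002 — 4th Saturday is Jul 27 2002.
August 2002 — 4th Saturday is Aug 24 2002.
September 2002 — 4th Saturday is Sep 28 2002.
4th Saturday of October 2002: Oct 26 2002.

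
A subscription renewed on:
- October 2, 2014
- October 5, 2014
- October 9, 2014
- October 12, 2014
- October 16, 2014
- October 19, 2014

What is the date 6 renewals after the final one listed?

Gaps: 3, 4, 3, 4, 3 days — not constant, but cyclic with period 2.
The events fall on every Thursday and Sunday.
The following Thursday is October 23, 2014.
The following Sunday is October 26, 2014.
Next Thursday: October 30, 2014.
The following Sunday is November 2, 2014.
Next Thursday: November 6, 2014.
Next Sunday: November 9, 2014.

November 9, 2014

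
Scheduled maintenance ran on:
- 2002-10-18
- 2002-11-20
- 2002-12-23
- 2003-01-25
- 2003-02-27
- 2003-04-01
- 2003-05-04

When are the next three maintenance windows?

2003-06-06, 2003-07-09, 2003-08-11

The spacing is 33, 33, 33, 33, 33, 33 days — always 33 days.
2003-05-04 + 33 days = 2003-06-06.
2003-06-06 + 33 days = 2003-07-09.
2003-07-09 + 33 days = 2003-08-11.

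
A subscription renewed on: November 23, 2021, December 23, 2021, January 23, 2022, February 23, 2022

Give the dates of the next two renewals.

March 23, 2022; April 23, 2022

Gaps: 30, 31, 31 days — not constant. Every event is on the 23rd of the month.
Pattern: the 23rd of each month.
Next: March 2022 → March 23, 2022.
April 2022: April 23, 2022.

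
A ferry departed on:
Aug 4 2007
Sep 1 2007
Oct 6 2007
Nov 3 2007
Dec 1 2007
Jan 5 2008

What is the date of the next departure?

These are Saturdays at 28- or 35-day spacing (28, 35, 28, 28, 35).
The pattern: 1st Saturday of the month.
1st Saturday of February 2008: Feb 2 2008.

Feb 2 2008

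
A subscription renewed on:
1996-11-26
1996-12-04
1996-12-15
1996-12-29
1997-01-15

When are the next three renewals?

1997-02-04, 1997-02-27, 1997-03-25

Intervals are 8, 11, 14, 17 days — an arithmetic progression with common difference 3.
Next gap: 20 days. 1997-01-15 + 20 days = 1997-02-04.
Next gap: 23 days. 1997-02-04 + 23 days = 1997-02-27.
Next gap: 26 days. 1997-02-27 + 26 days = 1997-03-25.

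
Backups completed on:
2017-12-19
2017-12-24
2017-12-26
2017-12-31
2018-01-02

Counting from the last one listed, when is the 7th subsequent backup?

The gap pattern 5, 2, 5, 2 repeats every 2 events.
These are the Tuesdays and Sundays of each week.
The following Sunday is 2018-01-07.
The following Tuesday is 2018-01-09.
Next Sunday: 2018-01-14.
The following Tuesday is 2018-01-16.
The following Sunday is 2018-01-21.
Next Tuesday: 2018-01-23.
The following Sunday is 2018-01-28.

2018-01-28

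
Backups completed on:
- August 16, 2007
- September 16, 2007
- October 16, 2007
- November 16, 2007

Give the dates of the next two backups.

Gaps: 31, 30, 31 days — not constant. Every event is on the 16th of the month.
Pattern: the 16th of each month.
December 2007: December 16, 2007.
Next: January 2008 → January 16, 2008.

December 16, 2007; January 16, 2008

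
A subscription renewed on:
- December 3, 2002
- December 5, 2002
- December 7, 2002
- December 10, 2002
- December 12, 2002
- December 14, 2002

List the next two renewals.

December 17, 2002; December 19, 2002

Gaps: 2, 2, 3, 2, 2 days — not constant, but cyclic with period 3.
The events fall on every Tuesday, Thursday and Saturday.
The following Tuesday is December 17, 2002.
Next Thursday: December 19, 2002.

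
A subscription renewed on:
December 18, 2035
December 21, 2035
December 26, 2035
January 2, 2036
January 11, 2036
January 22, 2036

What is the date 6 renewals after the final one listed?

Gaps: 3, 5, 7, 9, 11 days — each gap is 2 larger than the previous one.
Next gap: 13 days. January 22, 2036 + 13 days = February 4, 2036.
Next gap: 15 days. February 4, 2036 + 15 days = February 19, 2036.
Next gap: 17 days. February 19, 2036 + 17 days = March 7, 2036.
Next gap: 19 days. March 7, 2036 + 19 days = March 26, 2036.
Next gap: 21 days. March 26, 2036 + 21 days = April 16, 2036.
Next gap: 23 days. April 16, 2036 + 23 days = May 9, 2036.

May 9, 2036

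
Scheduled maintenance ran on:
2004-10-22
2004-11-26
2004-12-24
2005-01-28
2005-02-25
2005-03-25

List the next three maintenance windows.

2005-04-22, 2005-05-27, 2005-06-24

These are Fridays at 28- or 35-day spacing (35, 28, 35, 28, 28).
The pattern: 4th Friday of the month.
4th Friday of April 2005: 2005-04-22.
4th Friday of May 2005: 2005-05-27.
4th Friday of June 2005: 2005-06-24.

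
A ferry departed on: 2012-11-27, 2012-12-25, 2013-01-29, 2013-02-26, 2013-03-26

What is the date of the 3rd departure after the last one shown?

Every date is a Tuesday; gaps 28, 35, 28, 28 days.
Each is the last Tuesday of its month (at least one falls on the 29th or later, ruling out '4th Tuesday').
Last Tuesday of April 2013: 2013-04-30.
Last Tuesday of May 2013: 2013-05-28.
June 2013 ends with Tuesday 2013-06-25.

2013-06-25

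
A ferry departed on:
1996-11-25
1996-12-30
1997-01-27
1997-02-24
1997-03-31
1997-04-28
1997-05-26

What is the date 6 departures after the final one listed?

1997-11-24

These are Mondays with 35, 28, 28, 35, 28, 28-day gaps.
Each is the final Monday of its month — 1996-12-30 is past the 28th, so '4th Monday' doesn't fit.
Last Monday of June 1997: 1997-06-30.
July 1997 ends with Monday 1997-07-28.
August 1997 ends with Monday 1997-08-25.
Last Monday of September 1997: 1997-09-29.
Last Monday of October 1997: 1997-10-27.
Last Monday of November 1997: 1997-11-24.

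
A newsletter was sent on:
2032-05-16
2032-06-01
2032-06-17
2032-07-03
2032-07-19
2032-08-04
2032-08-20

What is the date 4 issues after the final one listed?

Every event comes 16 days after the last (16, 16, 16, 16, 16, 16).
2032-08-20 + 16 days = 2032-09-05.
2032-09-05 + 16 days = 2032-09-21.
2032-09-21 + 16 days = 2032-10-07.
2032-10-07 + 16 days = 2032-10-23.

2032-10-23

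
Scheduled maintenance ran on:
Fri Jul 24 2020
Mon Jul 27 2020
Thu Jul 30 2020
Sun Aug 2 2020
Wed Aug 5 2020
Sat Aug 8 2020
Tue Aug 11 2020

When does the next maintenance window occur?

Gaps between consecutive events: 3, 3, 3, 3, 3, 3 days — a constant 3-day interval.
Tue Aug 11 2020 + 3 days = Fri Aug 14 2020.

Fri Aug 14 2020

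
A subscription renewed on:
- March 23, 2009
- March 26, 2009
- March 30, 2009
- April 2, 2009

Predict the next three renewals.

April 6, 2009; April 9, 2009; April 13, 2009

Gaps: 3, 4, 3 days — not constant, but cyclic with period 2.
The events fall on every Monday and Thursday.
The following Monday is April 6, 2009.
Next Thursday: April 9, 2009.
The following Monday is April 13, 2009.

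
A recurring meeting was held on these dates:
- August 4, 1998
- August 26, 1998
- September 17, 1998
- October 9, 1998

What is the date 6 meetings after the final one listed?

Every event comes 22 days after the last (22, 22, 22).
October 9, 1998 + 22 days = October 31, 1998.
October 31, 1998 + 22 days = November 22, 1998.
November 22, 1998 + 22 days = December 14, 1998.
December 14, 1998 + 22 days = January 5, 1999.
January 5, 1999 + 22 days = January 27, 1999.
January 27, 1999 + 22 days = February 18, 1999.

February 18, 1999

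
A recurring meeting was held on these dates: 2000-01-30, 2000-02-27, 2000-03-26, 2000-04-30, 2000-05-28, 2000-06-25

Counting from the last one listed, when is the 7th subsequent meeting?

All Sundays; the gaps (28, 28, 35, 28, 28) vary with month length.
This is the last Sunday of each month.
July 2000 ends with Sunday 2000-07-30.
August 2000 ends with Sunday 2000-08-27.
September 2000 ends with Sunday 2000-09-24.
Last Sunday of October 2000: 2000-10-29.
Last Sunday of November 2000: 2000-11-26.
Last Sunday of December 2000: 2000-12-31.
January 2001 ends with Sunday 2001-01-28.

2001-01-28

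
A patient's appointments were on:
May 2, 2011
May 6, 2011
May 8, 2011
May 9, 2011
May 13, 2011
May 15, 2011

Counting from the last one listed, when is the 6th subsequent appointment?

Gaps: 4, 2, 1, 4, 2 days — not constant, but cyclic with period 3.
The events fall on every Monday, Friday and Sunday.
Next Monday: May 16, 2011.
Next Friday: May 20, 2011.
The following Sunday is May 22, 2011.
The following Monday is May 23, 2011.
The following Friday is May 27, 2011.
The following Sunday is May 29, 2011.

May 29, 2011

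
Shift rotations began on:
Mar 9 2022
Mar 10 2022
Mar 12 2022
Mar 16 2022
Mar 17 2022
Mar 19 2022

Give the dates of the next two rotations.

The gap pattern 1, 2, 4, 1, 2 repeats every 3 events.
These are the Wednesdays, Thursdays and Saturdays of each week.
Next Wednesday: Mar 23 2022.
The following Thursday is Mar 24 2022.

Mar 23 2022, Mar 24 2022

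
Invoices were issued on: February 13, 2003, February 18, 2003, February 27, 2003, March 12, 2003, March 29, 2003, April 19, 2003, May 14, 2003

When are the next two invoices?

The spacing grows by 4 each time: 5, 9, 13, 17, 21, 25 days.
Next gap: 29 days. May 14, 2003 + 29 days = June 12, 2003.
Next gap: 33 days. June 12, 2003 + 33 days = July 15, 2003.

June 12, 2003; July 15, 2003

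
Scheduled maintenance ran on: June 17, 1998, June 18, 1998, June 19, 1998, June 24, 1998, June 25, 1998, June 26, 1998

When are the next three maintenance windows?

Every event lands on a Wednesday or Thursday or Friday (gaps cycle 1, 1, 5, 1, 1).
So the schedule is: every Wednesday, Thursday and Friday.
Next Wednesday: July 1, 1998.
The following Thursday is July 2, 1998.
The following Friday is July 3, 1998.

July 1, 1998; July 2, 1998; July 3, 1998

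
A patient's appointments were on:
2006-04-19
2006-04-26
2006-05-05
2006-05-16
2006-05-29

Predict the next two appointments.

2006-06-13, 2006-06-30

The spacing grows by 2 each time: 7, 9, 11, 13 days.
Next gap: 15 days. 2006-05-29 + 15 days = 2006-06-13.
Next gap: 17 days. 2006-06-13 + 17 days = 2006-06-30.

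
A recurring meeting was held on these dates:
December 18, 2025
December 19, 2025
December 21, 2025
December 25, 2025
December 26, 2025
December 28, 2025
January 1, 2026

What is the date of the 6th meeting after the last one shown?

The gap pattern 1, 2, 4, 1, 2, 4 repeats every 3 events.
These are the Thursdays, Fridays and Sundays of each week.
Next Friday: January 2, 2026.
Next Sunday: January 4, 2026.
The following Thursday is January 8, 2026.
Next Friday: January 9, 2026.
The following Sunday is January 11, 2026.
The following Thursday is January 15, 2026.

January 15, 2026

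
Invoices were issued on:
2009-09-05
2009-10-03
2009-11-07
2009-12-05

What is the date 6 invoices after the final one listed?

2010-06-05

These are Saturdays at 28- or 35-day spacing (28, 35, 28).
The pattern: 1st Saturday of the month.
1st Saturday of January 2010: 2010-01-02.
1st Saturday of February 2010: 2010-02-06.
1st Saturday of March 2010: 2010-03-06.
1st Saturday of April 2010: 2010-04-03.
May 2010 — 1st Saturday is 2010-05-01.
1st Saturday of June 2010: 2010-06-05.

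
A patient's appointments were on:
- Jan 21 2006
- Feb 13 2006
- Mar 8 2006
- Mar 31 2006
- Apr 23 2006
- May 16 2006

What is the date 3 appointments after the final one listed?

Every event comes 23 days after the last (23, 23, 23, 23, 23).
May 16 2006 + 23 days = Jun 8 2006.
Jun 8 2006 + 23 days = Jul 1 2006.
Jul 1 2006 + 23 days = Jul 24 2006.

Jul 24 2006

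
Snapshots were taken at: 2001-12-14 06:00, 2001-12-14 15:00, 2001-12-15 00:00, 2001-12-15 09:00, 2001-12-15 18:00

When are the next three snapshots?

2001-12-16 03:00, 2001-12-16 12:00, 2001-12-16 21:00

Gaps: 9, 9, 9, 9 hours — each event is 9 hours after the previous one.
2001-12-15 18:00 + 9 h = 2001-12-16 03:00.
2001-12-16 03:00 + 9 h = 2001-12-16 12:00.
2001-12-16 12:00 + 9 h = 2001-12-16 21:00.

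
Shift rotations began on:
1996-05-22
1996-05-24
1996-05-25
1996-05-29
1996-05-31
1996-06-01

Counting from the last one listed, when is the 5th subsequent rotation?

Every event lands on a Wednesday or Friday or Saturday (gaps cycle 2, 1, 4, 2, 1).
So the schedule is: every Wednesday, Friday and Saturday.
Next Wednesday: 1996-06-05.
The following Friday is 1996-06-07.
The following Saturday is 1996-06-08.
Next Wednesday: 1996-06-12.
Next Friday: 1996-06-14.

1996-06-14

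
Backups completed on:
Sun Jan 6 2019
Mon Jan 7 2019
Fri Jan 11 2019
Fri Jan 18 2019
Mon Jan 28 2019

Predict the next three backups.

Intervals are 1, 4, 7, 10 days — an arithmetic progression with common difference 3.
Next gap: 13 days. Mon Jan 28 2019 + 13 days = Sun Feb 10 2019.
Next gap: 16 days. Sun Feb 10 2019 + 16 days = Tue Feb 26 2019.
Next gap: 19 days. Tue Feb 26 2019 + 19 days = Sun Mar 17 2019.

Sun Feb 10 2019, Tue Feb 26 2019, Sun Mar 17 2019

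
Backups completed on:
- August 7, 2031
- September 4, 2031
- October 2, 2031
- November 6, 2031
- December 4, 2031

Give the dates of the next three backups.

All dates are Thursdays, 28, 28, 35, 28 days apart.
Specifically, the 1st Thursday of each month.
January 2032 — 1st Thursday is January 1, 2032.
1st Thursday of February 2032: February 5, 2032.
1st Thursday of March 2032: March 4, 2032.

January 1, 2032; February 5, 2032; March 4, 2032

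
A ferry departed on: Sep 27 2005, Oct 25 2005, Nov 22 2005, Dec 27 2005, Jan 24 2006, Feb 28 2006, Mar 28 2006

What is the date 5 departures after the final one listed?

Aug 22 2006

Gaps: 28, 28, 35, 28, 35, 28 days — a mix of 28 and 35. Every date is a Tuesday.
Each is the 4th Tuesday of its month.
April 2006 — 4th Tuesday is Apr 25 2006.
May 2006 — 4th Tuesday is May 23 2006.
4th Tuesday of June 2006: Jun 27 2006.
July 2006 — 4th Tuesday is Jul 25 2006.
4th Tuesday of August 2006: Aug 22 2006.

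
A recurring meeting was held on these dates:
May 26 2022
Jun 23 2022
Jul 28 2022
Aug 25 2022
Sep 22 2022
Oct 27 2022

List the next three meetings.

These are Thursdays at 28- or 35-day spacing (28, 35, 28, 28, 35).
The pattern: 4th Thursday of the month.
4th Thursday of November 2022: Nov 24 2022.
4th Thursday of December 2022: Dec 22 2022.
January 2023 — 4th Thursday is Jan 26 2023.

Nov 24 2022, Dec 22 2022, Jan 26 2023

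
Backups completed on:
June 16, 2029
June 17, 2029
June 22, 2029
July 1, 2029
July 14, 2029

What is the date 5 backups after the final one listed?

November 16, 2029

Gaps: 1, 5, 9, 13 days — each gap is 4 larger than the previous one.
Next gap: 17 days. July 14, 2029 + 17 days = July 31, 2029.
Next gap: 21 days. July 31, 2029 + 21 days = August 21, 2029.
Next gap: 25 days. August 21, 2029 + 25 days = September 15, 2029.
Next gap: 29 days. September 15, 2029 + 29 days = October 14, 2029.
Next gap: 33 days. October 14, 2029 + 33 days = November 16, 2029.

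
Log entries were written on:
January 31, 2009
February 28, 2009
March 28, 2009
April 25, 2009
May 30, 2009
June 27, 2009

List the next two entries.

All Saturdays; the gaps (28, 28, 28, 35, 28) vary with month length.
This is the last Saturday of each month.
July 2009 ends with Saturday July 25, 2009.
Last Saturday of August 2009: August 29, 2009.

July 25, 2009; August 29, 2009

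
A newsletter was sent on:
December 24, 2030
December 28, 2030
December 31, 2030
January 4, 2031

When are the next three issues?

The gap pattern 4, 3, 4 repeats every 2 events.
These are the Tuesdays and Saturdays of each week.
Next Tuesday: January 7, 2031.
Next Saturday: January 11, 2031.
The following Tuesday is January 14, 2031.

January 7, 2031; January 11, 2031; January 14, 2031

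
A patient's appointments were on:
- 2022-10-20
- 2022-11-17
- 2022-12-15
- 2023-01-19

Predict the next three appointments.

These are Thursdays at 28- or 35-day spacing (28, 28, 35).
The pattern: 3rd Thursday of the month.
February 2023 — 3rd Thursday is 2023-02-16.
3rd Thursday of March 2023: 2023-03-16.
3rd Thursday of April 2023: 2023-04-20.

2023-02-16, 2023-03-16, 2023-04-20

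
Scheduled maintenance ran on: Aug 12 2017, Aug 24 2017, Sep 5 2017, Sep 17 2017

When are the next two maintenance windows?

Gaps between consecutive events: 12, 12, 12 days — a constant 12-day interval.
Sep 17 2017 + 12 days = Sep 29 2017.
Sep 29 2017 + 12 days = Oct 11 2017.

Sep 29 2017, Oct 11 2017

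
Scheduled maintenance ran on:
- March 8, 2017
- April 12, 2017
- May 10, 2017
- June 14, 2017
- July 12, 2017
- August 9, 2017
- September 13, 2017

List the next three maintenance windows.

Gaps: 35, 28, 35, 28, 28, 35 days — a mix of 28 and 35. Every date is a Wednesday.
Each is the 2nd Wednesday of its month.
2nd Wednesday of October 2017: October 11, 2017.
November 2017 — 2nd Wednesday is November 8, 2017.
December 2017 — 2nd Wednesday is December 13, 2017.

October 11, 2017; November 8, 2017; December 13, 2017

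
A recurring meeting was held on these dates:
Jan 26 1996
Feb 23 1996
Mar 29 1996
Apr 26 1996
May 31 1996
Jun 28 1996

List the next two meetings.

Jul 26 1996, Aug 30 1996

Every date is a Friday; gaps 28, 35, 28, 35, 28 days.
Each is the last Friday of its month (at least one falls on the 29th or later, ruling out '4th Friday').
Last Friday of July 1996: Jul 26 1996.
August 1996 ends with Friday Aug 30 1996.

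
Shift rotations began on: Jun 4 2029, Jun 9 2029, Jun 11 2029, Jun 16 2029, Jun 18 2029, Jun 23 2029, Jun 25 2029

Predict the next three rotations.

Jun 30 2029, Jul 2 2029, Jul 7 2029

The gap pattern 5, 2, 5, 2, 5, 2 repeats every 2 events.
These are the Mondays and Saturdays of each week.
Next Saturday: Jun 30 2029.
The following Monday is Jul 2 2029.
The following Saturday is Jul 7 2029.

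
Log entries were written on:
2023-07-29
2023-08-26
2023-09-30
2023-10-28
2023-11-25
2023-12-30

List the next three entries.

2024-01-27, 2024-02-24, 2024-03-30

Every date is a Saturday; gaps 28, 35, 28, 28, 35 days.
Each is the last Saturday of its month (at least one falls on the 29th or later, ruling out '4th Saturday').
January 2024 ends with Saturday 2024-01-27.
Last Saturday of February 2024: 2024-02-24.
Last Saturday of March 2024: 2024-03-30.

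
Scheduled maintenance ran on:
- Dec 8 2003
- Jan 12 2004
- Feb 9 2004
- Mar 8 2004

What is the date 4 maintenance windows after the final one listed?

Jul 12 2004

Gaps: 35, 28, 28 days — a mix of 28 and 35. Every date is a Monday.
Each is the 2nd Monday of its month.
2nd Monday of April 2004: Apr 12 2004.
May 2004 — 2nd Monday is May 10 2004.
June 2004 — 2nd Monday is Jun 14 2004.
2nd Monday of July 2004: Jul 12 2004.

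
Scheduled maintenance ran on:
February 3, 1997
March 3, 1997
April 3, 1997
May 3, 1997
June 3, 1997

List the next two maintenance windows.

Each date is the 3rd; the gaps (28, 31, 30, 31) track the month lengths.
The rule is the 3rd of each month.
Next: July 1997 → July 3, 1997.
Next: August 1997 → August 3, 1997.

July 3, 1997; August 3, 1997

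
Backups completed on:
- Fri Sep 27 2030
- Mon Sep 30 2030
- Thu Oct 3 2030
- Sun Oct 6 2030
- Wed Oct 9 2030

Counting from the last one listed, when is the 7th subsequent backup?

Wed Oct 30 2030

The spacing is 3, 3, 3, 3 days — always 3 days.
Wed Oct 9 2030 + 3 days = Sat Oct 12 2030.
Sat Oct 12 2030 + 3 days = Tue Oct 15 2030.
Tue Oct 15 2030 + 3 days = Fri Oct 18 2030.
Fri Oct 18 2030 + 3 days = Mon Oct 21 2030.
Mon Oct 21 2030 + 3 days = Thu Oct 24 2030.
Thu Oct 24 2030 + 3 days = Sun Oct 27 2030.
Sun Oct 27 2030 + 3 days = Wed Oct 30 2030.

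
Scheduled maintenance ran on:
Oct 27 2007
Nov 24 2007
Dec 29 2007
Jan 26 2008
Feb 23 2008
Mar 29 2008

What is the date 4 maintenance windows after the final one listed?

Jul 26 2008

Every date is a Saturday; gaps 28, 35, 28, 28, 35 days.
Each is the last Saturday of its month (at least one falls on the 29th or later, ruling out '4th Saturday').
Last Saturday of April 2008: Apr 26 2008.
Last Saturday of May 2008: May 31 2008.
June 2008 ends with Saturday Jun 28 2008.
Last Saturday of July 2008: Jul 26 2008.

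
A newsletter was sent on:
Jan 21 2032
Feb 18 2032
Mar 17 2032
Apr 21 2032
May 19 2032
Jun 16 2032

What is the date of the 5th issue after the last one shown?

Nov 17 2032

These are Wednesdays at 28- or 35-day spacing (28, 28, 35, 28, 28).
The pattern: 3rd Wednesday of the month.
3rd Wednesday of July 2032: Jul 21 2032.
3rd Wednesday of August 2032: Aug 18 2032.
September 2032 — 3rd Wednesday is Sep 15 2032.
October 2032 — 3rd Wednesday is Oct 20 2032.
November 2032 — 3rd Wednesday is Nov 17 2032.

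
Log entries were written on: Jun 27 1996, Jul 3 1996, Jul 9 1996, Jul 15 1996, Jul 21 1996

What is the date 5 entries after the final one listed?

The spacing is 6, 6, 6, 6 days — always 6 days.
Jul 21 1996 + 6 days = Jul 27 1996.
Jul 27 1996 + 6 days = Aug 2 1996.
Aug 2 1996 + 6 days = Aug 8 1996.
Aug 8 1996 + 6 days = Aug 14 1996.
Aug 14 1996 + 6 days = Aug 20 1996.

Aug 20 1996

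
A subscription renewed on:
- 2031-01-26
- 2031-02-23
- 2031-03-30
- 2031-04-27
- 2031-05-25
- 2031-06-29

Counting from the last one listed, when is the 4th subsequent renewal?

2031-10-26

All Sundays; the gaps (28, 35, 28, 28, 35) vary with month length.
This is the last Sunday of each month.
Last Sunday of July 2031: 2031-07-27.
Last Sunday of August 2031: 2031-08-31.
Last Sunday of September 2031: 2031-09-28.
October 2031 ends with Sunday 2031-10-26.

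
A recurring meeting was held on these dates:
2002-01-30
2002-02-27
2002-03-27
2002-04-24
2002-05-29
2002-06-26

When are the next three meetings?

These are Wednesdays with 28, 28, 28, 35, 28-day gaps.
Each is the final Wednesday of its month — 2002-01-30 is past the 28th, so '4th Wednesday' doesn't fit.
July 2002 ends with Wednesday 2002-07-31.
Last Wednesday of August 2002: 2002-08-28.
Last Wednesday of September 2002: 2002-09-25.

2002-07-31, 2002-08-28, 2002-09-25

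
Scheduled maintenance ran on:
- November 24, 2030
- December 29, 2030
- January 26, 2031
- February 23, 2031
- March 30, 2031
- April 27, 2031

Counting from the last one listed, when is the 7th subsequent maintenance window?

November 30, 2031

Every date is a Sunday; gaps 35, 28, 28, 35, 28 days.
Each is the last Sunday of its month (at least one falls on the 29th or later, ruling out '4th Sunday').
May 2031 ends with Sunday May 25, 2031.
June 2031 ends with Sunday June 29, 2031.
July 2031 ends with Sunday July 27, 2031.
Last Sunday of August 2031: August 31, 2031.
Last Sunday of September 2031: September 28, 2031.
October 2031 ends with Sunday October 26, 2031.
Last Sunday of November 2031: November 30, 2031.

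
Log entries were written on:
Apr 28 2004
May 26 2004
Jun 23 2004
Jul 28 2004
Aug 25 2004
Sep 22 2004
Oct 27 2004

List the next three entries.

These are Wednesdays at 28- or 35-day spacing (28, 28, 35, 28, 28, 35).
The pattern: 4th Wednesday of the month.
November 2004 — 4th Wednesday is Nov 24 2004.
December 2004 — 4th Wednesday is Dec 22 2004.
January 2005 — 4th Wednesday is Jan 26 2005.

Nov 24 2004, Dec 22 2004, Jan 26 2005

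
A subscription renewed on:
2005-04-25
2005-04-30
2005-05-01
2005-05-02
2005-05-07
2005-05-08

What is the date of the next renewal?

Gaps: 5, 1, 1, 5, 1 days — not constant, but cyclic with period 3.
The events fall on every Monday, Saturday and Sunday.
Next Monday: 2005-05-09.

2005-05-09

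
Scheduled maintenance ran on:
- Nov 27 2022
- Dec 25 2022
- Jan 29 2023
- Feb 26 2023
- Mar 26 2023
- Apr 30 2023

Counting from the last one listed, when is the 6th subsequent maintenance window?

Oct 29 2023

All Sundays; the gaps (28, 35, 28, 28, 35) vary with month length.
This is the last Sunday of each month.
Last Sunday of May 2023: May 28 2023.
Last Sunday of June 2023: Jun 25 2023.
July 2023 ends with Sunday Jul 30 2023.
Last Sunday of August 2023: Aug 27 2023.
September 2023 ends with Sunday Sep 24 2023.
Last Sunday of October 2023: Oct 29 2023.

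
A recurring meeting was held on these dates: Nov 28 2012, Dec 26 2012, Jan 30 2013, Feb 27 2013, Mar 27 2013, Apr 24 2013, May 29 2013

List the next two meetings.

Jun 26 2013, Jul 31 2013

These are Wednesdays with 28, 35, 28, 28, 28, 35-day gaps.
Each is the final Wednesday of its month — Jan 30 2013 is past the 28th, so '4th Wednesday' doesn't fit.
June 2013 ends with Wednesday Jun 26 2013.
Last Wednesday of July 2013: Jul 31 2013.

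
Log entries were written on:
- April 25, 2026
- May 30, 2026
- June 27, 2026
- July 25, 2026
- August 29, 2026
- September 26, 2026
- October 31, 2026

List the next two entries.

November 28, 2026; December 26, 2026

Every date is a Saturday; gaps 35, 28, 28, 35, 28, 35 days.
Each is the last Saturday of its month (at least one falls on the 29th or later, ruling out '4th Saturday').
November 2026 ends with Saturday November 28, 2026.
December 2026 ends with Saturday December 26, 2026.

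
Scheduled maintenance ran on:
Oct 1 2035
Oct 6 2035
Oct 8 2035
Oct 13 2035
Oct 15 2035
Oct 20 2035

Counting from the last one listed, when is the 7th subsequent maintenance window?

Gaps: 5, 2, 5, 2, 5 days — not constant, but cyclic with period 2.
The events fall on every Monday and Saturday.
Next Monday: Oct 22 2035.
The following Saturday is Oct 27 2035.
Next Monday: Oct 29 2035.
The following Saturday is Nov 3 2035.
Next Monday: Nov 5 2035.
Next Saturday: Nov 10 2035.
Next Monday: Nov 12 2035.

Nov 12 2035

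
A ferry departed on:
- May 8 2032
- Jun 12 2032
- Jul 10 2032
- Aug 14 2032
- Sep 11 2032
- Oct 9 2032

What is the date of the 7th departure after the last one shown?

May 14 2033

Gaps: 35, 28, 35, 28, 28 days — a mix of 28 and 35. Every date is a Saturday.
Each is the 2nd Saturday of its month.
November 2032 — 2nd Saturday is Nov 13 2032.
2nd Saturday of December 2032: Dec 11 2032.
January 2033 — 2nd Saturday is Jan 8 2033.
February 2033 — 2nd Saturday is Feb 12 2033.
2nd Saturday of March 2033: Mar 12 2033.
April 2033 — 2nd Saturday is Apr 9 2033.
May 2033 — 2nd Saturday is May 14 2033.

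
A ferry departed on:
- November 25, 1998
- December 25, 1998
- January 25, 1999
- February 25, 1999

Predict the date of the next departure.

Each date is the 25th; the gaps (30, 31, 31) track the month lengths.
The rule is the 25th of each month.
Next: March 1999 → March 25, 1999.

March 25, 1999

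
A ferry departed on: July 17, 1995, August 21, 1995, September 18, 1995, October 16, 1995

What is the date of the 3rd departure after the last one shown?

Gaps: 35, 28, 28 days — a mix of 28 and 35. Every date is a Monday.
Each is the 3rd Monday of its month.
3rd Monday of November 1995: November 20, 1995.
3rd Monday of December 1995: December 18, 1995.
January 1996 — 3rd Monday is January 15, 1996.

January 15, 1996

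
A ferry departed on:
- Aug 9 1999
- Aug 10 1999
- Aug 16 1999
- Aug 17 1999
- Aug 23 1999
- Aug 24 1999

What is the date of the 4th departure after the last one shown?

Sep 7 1999

Every event lands on a Monday or Tuesday (gaps cycle 1, 6, 1, 6, 1).
So the schedule is: every Monday and Tuesday.
The following Monday is Aug 30 1999.
The following Tuesday is Aug 31 1999.
The following Monday is Sep 6 1999.
Next Tuesday: Sep 7 1999.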